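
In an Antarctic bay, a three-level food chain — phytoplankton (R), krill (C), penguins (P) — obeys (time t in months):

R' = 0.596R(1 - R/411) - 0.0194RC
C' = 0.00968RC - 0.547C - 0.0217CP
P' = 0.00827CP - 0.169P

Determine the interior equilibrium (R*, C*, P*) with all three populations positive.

R* ≈ 138, C* ≈ 20.4, P* ≈ 36.2

From dP/dt = 0: 0.00827C* = 0.169, so C* = 20.4.
From dR/dt = 0: 0.596(1 - R*/411) = 0.0194·20.4, giving R* = 411·(1 - 0.665) = 138.
From dC/dt = 0: 0.00968·138 - 0.547 = 0.0217P*, so P* = 0.785/0.0217 = 36.2.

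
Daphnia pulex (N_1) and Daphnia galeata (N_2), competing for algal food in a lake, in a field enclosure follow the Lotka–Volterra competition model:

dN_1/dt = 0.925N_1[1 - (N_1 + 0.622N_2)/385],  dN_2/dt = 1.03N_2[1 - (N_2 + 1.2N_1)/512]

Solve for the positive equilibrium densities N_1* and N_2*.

N_1* ≈ 262, N_2* ≈ 197

Setting both brackets to zero gives the nullclines N_1 + 0.622N_2 = 385 and 1.2N_1 + N_2 = 512.
Substituting N_2 = 512 - 1.2N_1 into the first: N_1(1 - 0.622·1.2) = 385 - 0.622·512.
So N_1* = 66.5/0.254 = 262, and then N_2* = 512 - 1.2·262 = 197.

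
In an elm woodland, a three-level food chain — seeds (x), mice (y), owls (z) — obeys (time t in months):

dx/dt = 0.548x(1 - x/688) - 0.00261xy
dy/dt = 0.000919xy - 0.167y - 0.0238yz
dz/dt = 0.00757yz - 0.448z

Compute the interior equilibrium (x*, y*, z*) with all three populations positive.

From dz/dt = 0: 0.00757y* = 0.448, so y* = 59.2.
From dx/dt = 0: 0.548(1 - x*/688) = 0.00261·59.2, giving x* = 688·(1 - 0.282) = 494.
From dy/dt = 0: 0.000919·494 - 0.167 = 0.0238z*, so z* = 0.287/0.0238 = 12.1.

x* ≈ 494, y* ≈ 59.2, z* ≈ 12.1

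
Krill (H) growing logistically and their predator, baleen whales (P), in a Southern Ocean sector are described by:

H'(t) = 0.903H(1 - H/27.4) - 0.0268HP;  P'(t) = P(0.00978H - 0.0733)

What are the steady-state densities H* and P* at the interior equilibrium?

From dP/dt = 0 with P > 0: 0.00978H* = 0.0733, so H* = 7.49.
Substitute into dH/dt = 0: 0.903(1 - 7.49/27.4) = 0.0268P*.
The bracket is 0.726, giving P* = 0.656/0.0268 = 24.5.

H* ≈ 7.49, P* ≈ 24.5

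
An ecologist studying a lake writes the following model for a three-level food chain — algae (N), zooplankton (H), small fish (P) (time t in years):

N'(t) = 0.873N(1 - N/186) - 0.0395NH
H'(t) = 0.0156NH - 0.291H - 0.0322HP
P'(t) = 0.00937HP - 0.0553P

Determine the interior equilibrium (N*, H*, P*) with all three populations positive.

From dP/dt = 0: 0.00937H* = 0.0553, so H* = 5.9.
From dN/dt = 0: 0.873(1 - N*/186) = 0.0395·5.9, giving N* = 186·(1 - 0.267) = 136.
From dH/dt = 0: 0.0156·136 - 0.291 = 0.0322P*, so P* = 1.84/0.0322 = 57.

N* ≈ 136, H* ≈ 5.9, P* ≈ 57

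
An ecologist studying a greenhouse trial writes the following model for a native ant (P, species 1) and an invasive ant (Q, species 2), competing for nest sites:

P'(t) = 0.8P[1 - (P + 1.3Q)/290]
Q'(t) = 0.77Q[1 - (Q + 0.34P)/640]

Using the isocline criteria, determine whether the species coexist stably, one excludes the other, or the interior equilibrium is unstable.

Compare the nullcline intercepts: K1/α12 = 290/1.3 = 223 < K2 = 640; K2/α21 = 640/0.34 = 1880 > K1 = 290.
Since the inequalities point opposite ways, species 2 can invade but species 1 cannot.

species 2 excludes species 1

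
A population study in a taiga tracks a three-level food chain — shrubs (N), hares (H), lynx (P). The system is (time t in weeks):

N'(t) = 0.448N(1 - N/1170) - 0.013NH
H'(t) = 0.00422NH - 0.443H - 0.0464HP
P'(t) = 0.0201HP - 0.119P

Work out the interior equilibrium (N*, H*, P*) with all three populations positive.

N* ≈ 969, H* ≈ 5.92, P* ≈ 78.6

From dP/dt = 0: 0.0201H* = 0.119, so H* = 5.92.
From dN/dt = 0: 0.448(1 - N*/1170) = 0.013·5.92, giving N* = 1170·(1 - 0.172) = 969.
From dH/dt = 0: 0.00422·969 - 0.443 = 0.0464P*, so P* = 3.65/0.0464 = 78.6.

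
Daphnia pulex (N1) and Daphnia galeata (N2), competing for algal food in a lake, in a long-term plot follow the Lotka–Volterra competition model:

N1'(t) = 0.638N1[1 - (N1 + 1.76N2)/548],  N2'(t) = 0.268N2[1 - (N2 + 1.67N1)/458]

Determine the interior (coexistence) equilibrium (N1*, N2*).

N1* ≈ 133, N2* ≈ 236

Setting both brackets to zero gives the nullclines N1 + 1.76N2 = 548 and 1.67N1 + N2 = 458.
Substituting N2 = 458 - 1.67N1 into the first: N1(1 - 1.76·1.67) = 548 - 1.76·458.
So N1* = -258/-1.94 = 133, and then N2* = 458 - 1.67·133 = 236.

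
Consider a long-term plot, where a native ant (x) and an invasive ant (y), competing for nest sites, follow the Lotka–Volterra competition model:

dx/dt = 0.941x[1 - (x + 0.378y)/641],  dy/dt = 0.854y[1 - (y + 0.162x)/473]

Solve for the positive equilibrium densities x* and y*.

Setting both brackets to zero gives the nullclines x + 0.378y = 641 and 0.162x + y = 473.
Substituting y = 473 - 0.162x into the first: x(1 - 0.378·0.162) = 641 - 0.378·473.
So x* = 462/0.939 = 492, and then y* = 473 - 0.162·492 = 393.

x* ≈ 492, y* ≈ 393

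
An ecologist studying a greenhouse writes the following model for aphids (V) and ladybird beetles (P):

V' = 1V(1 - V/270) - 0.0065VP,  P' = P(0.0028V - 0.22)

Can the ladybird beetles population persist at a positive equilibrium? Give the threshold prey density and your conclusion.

The predator equation gives dP/dt > 0 only when V > 0.22/0.0028 = 78.6.
Without the predator, V → K = 270. Since 270 > 78.6, the predator can invade and persist.

Threshold V = 78.6; K > 78.6, so yes, the predator persists.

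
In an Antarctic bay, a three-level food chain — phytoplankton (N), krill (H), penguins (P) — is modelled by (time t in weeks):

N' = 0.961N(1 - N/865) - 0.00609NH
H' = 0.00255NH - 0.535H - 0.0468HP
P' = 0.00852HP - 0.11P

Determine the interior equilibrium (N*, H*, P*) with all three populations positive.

N* ≈ 794, H* ≈ 12.9, P* ≈ 31.8

From dP/dt = 0: 0.00852H* = 0.11, so H* = 12.9.
From dN/dt = 0: 0.961(1 - N*/865) = 0.00609·12.9, giving N* = 865·(1 - 0.0818) = 794.
From dH/dt = 0: 0.00255·794 - 0.535 = 0.0468P*, so P* = 1.49/0.0468 = 31.8.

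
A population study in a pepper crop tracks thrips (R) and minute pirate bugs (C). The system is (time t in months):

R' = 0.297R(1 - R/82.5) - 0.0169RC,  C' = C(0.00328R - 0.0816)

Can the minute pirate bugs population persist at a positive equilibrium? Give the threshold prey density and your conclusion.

Threshold R = 24.9; K > 24.9, so yes, the predator persists.

The predator equation gives dC/dt > 0 only when R > 0.0816/0.00328 = 24.9.
Without the predator, R → K = 82.5. Since 82.5 > 24.9, the predator can invade and persist.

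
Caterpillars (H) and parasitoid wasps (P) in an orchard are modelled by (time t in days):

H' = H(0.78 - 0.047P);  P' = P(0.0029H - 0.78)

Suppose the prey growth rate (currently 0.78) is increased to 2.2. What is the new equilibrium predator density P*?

P* ≈ 46.8

At the interior fixed point, setting dH/dt = 0 with H > 0 fixes P* = (prey growth rate)/(HP coefficient) — independent of the other coefficients.
With the change, P* = 2.2/0.047 = 46.8; it rises from 16.6.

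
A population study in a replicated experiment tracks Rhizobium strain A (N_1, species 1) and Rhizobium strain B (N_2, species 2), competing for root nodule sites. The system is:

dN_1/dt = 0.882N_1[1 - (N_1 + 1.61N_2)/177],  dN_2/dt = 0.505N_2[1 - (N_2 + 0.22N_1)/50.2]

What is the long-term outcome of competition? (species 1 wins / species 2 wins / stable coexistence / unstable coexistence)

stable coexistence

Compare the nullcline intercepts: K1/α12 = 177/1.61 = 110 > K2 = 50.2; K2/α21 = 50.2/0.22 = 228 > K1 = 177.
Since both inequalities hold, each species can invade when rare, so the interior equilibrium is stable.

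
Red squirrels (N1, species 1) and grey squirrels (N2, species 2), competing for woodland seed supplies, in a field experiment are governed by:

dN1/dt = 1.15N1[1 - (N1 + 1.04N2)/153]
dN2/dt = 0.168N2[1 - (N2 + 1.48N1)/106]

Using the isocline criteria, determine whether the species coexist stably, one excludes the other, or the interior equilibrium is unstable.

species 1 excludes species 2

Compare the nullcline intercepts: K1/α12 = 153/1.04 = 147 > K2 = 106; K2/α21 = 106/1.48 = 71.6 < K1 = 153.
Since the inequalities point opposite ways, species 1 can invade but species 2 cannot.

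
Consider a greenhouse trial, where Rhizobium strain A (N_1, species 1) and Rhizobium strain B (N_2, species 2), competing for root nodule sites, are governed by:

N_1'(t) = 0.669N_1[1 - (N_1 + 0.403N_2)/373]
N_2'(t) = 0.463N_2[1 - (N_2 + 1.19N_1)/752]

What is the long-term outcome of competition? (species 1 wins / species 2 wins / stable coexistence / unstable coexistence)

Compare the nullcline intercepts: K1/α12 = 373/0.403 = 926 > K2 = 752; K2/α21 = 752/1.19 = 632 > K1 = 373.
Since both inequalities hold, each species can invade when rare, so the interior equilibrium is stable.

stable coexistence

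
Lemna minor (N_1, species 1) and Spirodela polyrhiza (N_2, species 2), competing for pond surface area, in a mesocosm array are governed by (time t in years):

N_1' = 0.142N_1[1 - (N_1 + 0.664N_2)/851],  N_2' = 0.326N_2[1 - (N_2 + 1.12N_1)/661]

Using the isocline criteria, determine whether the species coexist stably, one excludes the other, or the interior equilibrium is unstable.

Compare the nullcline intercepts: K1/α12 = 851/0.664 = 1280 > K2 = 661; K2/α21 = 661/1.12 = 590 < K1 = 851.
Since the inequalities point opposite ways, species 1 can invade but species 2 cannot.

species 1 excludes species 2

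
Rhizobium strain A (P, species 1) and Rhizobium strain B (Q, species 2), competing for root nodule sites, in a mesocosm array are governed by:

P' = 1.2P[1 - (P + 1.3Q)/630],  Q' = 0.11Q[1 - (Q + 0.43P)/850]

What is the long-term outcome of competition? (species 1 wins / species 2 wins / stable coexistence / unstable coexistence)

Compare the nullcline intercepts: K1/α12 = 630/1.3 = 485 < K2 = 850; K2/α21 = 850/0.43 = 1980 > K1 = 630.
Since the inequalities point opposite ways, species 2 can invade but species 1 cannot.

species 2 excludes species 1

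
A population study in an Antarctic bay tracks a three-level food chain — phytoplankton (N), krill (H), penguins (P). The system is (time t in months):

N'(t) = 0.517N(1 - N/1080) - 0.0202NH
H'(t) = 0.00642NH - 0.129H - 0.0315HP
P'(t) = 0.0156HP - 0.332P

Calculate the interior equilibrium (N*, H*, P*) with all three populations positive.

N* ≈ 182, H* ≈ 21.3, P* ≈ 33

From dP/dt = 0: 0.0156H* = 0.332, so H* = 21.3.
From dN/dt = 0: 0.517(1 - N*/1080) = 0.0202·21.3, giving N* = 1080·(1 - 0.832) = 182.
From dH/dt = 0: 0.00642·182 - 0.129 = 0.0315P*, so P* = 1.04/0.0315 = 33.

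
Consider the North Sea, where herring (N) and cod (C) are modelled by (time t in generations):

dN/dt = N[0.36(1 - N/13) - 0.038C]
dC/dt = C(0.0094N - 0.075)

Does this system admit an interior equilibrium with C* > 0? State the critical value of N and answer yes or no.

Threshold N = 7.98; K > 7.98, so yes, the predator persists.

The predator equation gives dC/dt > 0 only when N > 0.075/0.0094 = 7.98.
Without the predator, N → K = 13. Since 13 > 7.98, the predator can invade and persist.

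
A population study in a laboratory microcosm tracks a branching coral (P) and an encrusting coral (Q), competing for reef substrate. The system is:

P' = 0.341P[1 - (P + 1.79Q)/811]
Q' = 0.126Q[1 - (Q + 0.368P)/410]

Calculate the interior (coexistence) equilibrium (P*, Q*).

Setting both brackets to zero gives the nullclines P + 1.79Q = 811 and 0.368P + Q = 410.
Substituting Q = 410 - 0.368P into the first: P(1 - 1.79·0.368) = 811 - 1.79·410.
So P* = 77.1/0.341 = 226, and then Q* = 410 - 0.368·226 = 327.

P* ≈ 226, Q* ≈ 327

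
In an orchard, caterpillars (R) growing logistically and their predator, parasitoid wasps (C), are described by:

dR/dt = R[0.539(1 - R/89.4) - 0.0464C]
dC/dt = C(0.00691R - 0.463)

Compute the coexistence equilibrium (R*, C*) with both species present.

From dC/dt = 0 with C > 0: 0.00691R* = 0.463, so R* = 67.
Substitute into dR/dt = 0: 0.539(1 - 67/89.4) = 0.0464C*.
The bracket is 0.251, giving C* = 0.135/0.0464 = 2.91.

R* ≈ 67, C* ≈ 2.91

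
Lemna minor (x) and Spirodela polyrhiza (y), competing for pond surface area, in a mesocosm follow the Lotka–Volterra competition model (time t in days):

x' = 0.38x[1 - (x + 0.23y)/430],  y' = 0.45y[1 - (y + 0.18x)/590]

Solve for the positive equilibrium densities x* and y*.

x* ≈ 307, y* ≈ 535

Setting both brackets to zero gives the nullclines x + 0.23y = 430 and 0.18x + y = 590.
Substituting y = 590 - 0.18x into the first: x(1 - 0.23·0.18) = 430 - 0.23·590.
So x* = 294/0.959 = 307, and then y* = 590 - 0.18·307 = 535.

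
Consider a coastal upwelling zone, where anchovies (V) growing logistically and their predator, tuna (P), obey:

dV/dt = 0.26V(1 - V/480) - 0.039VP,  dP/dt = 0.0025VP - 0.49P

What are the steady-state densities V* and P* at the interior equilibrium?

From dP/dt = 0 with P > 0: 0.0025V* = 0.49, so V* = 196.
Substitute into dV/dt = 0: 0.26(1 - 196/480) = 0.039P*.
The bracket is 0.592, giving P* = 0.154/0.039 = 3.94.

V* ≈ 196, P* ≈ 3.94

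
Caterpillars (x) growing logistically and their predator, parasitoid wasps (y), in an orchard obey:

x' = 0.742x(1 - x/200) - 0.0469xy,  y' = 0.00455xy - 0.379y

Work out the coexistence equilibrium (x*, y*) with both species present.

From dy/dt = 0 with y > 0: 0.00455x* = 0.379, so x* = 83.3.
Substitute into dx/dt = 0: 0.742(1 - 83.3/200) = 0.0469y*.
The bracket is 0.584, giving y* = 0.433/0.0469 = 9.23.

x* ≈ 83.3, y* ≈ 9.23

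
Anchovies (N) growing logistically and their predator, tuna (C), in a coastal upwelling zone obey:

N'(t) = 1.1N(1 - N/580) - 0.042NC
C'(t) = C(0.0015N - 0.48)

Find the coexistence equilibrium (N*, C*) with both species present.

From dC/dt = 0 with C > 0: 0.0015N* = 0.48, so N* = 320.
Substitute into dN/dt = 0: 1.1(1 - 320/580) = 0.042C*.
The bracket is 0.448, giving C* = 0.493/0.042 = 11.7.

N* ≈ 320, C* ≈ 11.7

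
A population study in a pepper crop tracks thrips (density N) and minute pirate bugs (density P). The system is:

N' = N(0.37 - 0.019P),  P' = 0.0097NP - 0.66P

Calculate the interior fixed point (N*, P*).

Set dP/dt = 0 with P > 0: 0.0097N - 0.66 = 0, so N* = 0.66/0.0097 = 68.
Set dN/dt = 0 with N > 0: 0.37 - 0.019P = 0, so P* = 0.37/0.019 = 19.5.

N* ≈ 68, P* ≈ 19.5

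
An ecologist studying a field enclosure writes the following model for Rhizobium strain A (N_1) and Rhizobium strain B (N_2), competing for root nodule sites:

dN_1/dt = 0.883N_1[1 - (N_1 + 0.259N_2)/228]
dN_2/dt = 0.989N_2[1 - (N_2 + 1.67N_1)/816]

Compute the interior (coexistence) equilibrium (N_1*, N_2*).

N_1* ≈ 29.4, N_2* ≈ 767

Setting both brackets to zero gives the nullclines N_1 + 0.259N_2 = 228 and 1.67N_1 + N_2 = 816.
Substituting N_2 = 816 - 1.67N_1 into the first: N_1(1 - 0.259·1.67) = 228 - 0.259·816.
So N_1* = 16.7/0.567 = 29.4, and then N_2* = 816 - 1.67·29.4 = 767.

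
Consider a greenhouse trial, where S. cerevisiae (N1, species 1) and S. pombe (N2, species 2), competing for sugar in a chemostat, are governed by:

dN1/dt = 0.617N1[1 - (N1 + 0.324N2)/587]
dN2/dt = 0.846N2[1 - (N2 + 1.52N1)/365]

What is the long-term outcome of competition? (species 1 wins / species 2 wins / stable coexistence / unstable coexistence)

Compare the nullcline intercepts: K1/α12 = 587/0.324 = 1810 > K2 = 365; K2/α21 = 365/1.52 = 240 < K1 = 587.
Since the inequalities point opposite ways, species 1 can invade but species 2 cannot.

species 1 excludes species 2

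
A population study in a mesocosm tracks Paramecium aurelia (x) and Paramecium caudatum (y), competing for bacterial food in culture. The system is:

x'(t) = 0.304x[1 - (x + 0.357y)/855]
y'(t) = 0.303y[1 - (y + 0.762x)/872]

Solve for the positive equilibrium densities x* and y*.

Setting both brackets to zero gives the nullclines x + 0.357y = 855 and 0.762x + y = 872.
Substituting y = 872 - 0.762x into the first: x(1 - 0.357·0.762) = 855 - 0.357·872.
So x* = 544/0.728 = 747, and then y* = 872 - 0.762·747 = 303.

x* ≈ 747, y* ≈ 303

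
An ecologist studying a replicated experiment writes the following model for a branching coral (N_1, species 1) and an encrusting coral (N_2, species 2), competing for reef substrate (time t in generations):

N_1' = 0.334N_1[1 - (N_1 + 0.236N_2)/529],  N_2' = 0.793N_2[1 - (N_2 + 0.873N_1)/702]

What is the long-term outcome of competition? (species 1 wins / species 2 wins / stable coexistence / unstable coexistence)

stable coexistence

Compare the nullcline intercepts: K1/α12 = 529/0.236 = 2240 > K2 = 702; K2/α21 = 702/0.873 = 804 > K1 = 529.
Since both inequalities hold, each species can invade when rare, so the interior equilibrium is stable.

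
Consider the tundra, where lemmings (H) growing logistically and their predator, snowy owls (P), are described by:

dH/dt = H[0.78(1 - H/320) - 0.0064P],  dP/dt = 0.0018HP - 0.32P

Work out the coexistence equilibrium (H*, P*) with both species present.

From dP/dt = 0 with P > 0: 0.0018H* = 0.32, so H* = 178.
Substitute into dH/dt = 0: 0.78(1 - 178/320) = 0.0064P*.
The bracket is 0.444, giving P* = 0.347/0.0064 = 54.2.

H* ≈ 178, P* ≈ 54.2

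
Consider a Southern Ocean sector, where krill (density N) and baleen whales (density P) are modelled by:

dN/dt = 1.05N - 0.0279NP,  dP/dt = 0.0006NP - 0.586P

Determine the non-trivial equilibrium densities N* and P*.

N* ≈ 977, P* ≈ 37.6

Set dP/dt = 0 with P > 0: 0.0006N - 0.586 = 0, so N* = 0.586/0.0006 = 977.
Set dN/dt = 0 with N > 0: 1.05 - 0.0279P = 0, so P* = 1.05/0.0279 = 37.6.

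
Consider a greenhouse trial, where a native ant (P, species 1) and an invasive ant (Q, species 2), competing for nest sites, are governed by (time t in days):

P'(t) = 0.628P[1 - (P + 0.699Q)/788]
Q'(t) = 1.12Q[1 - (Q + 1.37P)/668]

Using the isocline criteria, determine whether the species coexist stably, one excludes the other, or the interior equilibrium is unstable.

species 1 excludes species 2

Compare the nullcline intercepts: K1/α12 = 788/0.699 = 1130 > K2 = 668; K2/α21 = 668/1.37 = 488 < K1 = 788.
Since the inequalities point opposite ways, species 1 can invade but species 2 cannot.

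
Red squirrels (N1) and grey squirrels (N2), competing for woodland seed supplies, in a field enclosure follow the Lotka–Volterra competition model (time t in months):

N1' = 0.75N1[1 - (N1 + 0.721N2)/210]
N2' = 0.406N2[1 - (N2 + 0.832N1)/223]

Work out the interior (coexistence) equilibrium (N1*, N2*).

Setting both brackets to zero gives the nullclines N1 + 0.721N2 = 210 and 0.832N1 + N2 = 223.
Substituting N2 = 223 - 0.832N1 into the first: N1(1 - 0.721·0.832) = 210 - 0.721·223.
So N1* = 49.2/0.4 = 123, and then N2* = 223 - 0.832·123 = 121.

N1* ≈ 123, N2* ≈ 121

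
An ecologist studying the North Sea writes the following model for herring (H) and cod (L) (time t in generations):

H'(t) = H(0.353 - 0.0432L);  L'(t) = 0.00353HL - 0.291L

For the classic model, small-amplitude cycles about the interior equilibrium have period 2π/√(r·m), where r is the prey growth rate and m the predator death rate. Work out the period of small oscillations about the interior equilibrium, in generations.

T ≈ 19.6 generations

Here r = 0.353 and m = 0.291, so r·m = 0.103.
ω = √0.103 = 0.321 per generation, hence T = 2π/ω ≈ 19.6 generations.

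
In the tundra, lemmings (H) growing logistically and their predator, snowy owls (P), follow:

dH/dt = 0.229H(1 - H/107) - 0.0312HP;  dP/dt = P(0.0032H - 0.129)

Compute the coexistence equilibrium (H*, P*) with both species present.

From dP/dt = 0 with P > 0: 0.0032H* = 0.129, so H* = 40.3.
Substitute into dH/dt = 0: 0.229(1 - 40.3/107) = 0.0312P*.
The bracket is 0.623, giving P* = 0.143/0.0312 = 4.57.

H* ≈ 40.3, P* ≈ 4.57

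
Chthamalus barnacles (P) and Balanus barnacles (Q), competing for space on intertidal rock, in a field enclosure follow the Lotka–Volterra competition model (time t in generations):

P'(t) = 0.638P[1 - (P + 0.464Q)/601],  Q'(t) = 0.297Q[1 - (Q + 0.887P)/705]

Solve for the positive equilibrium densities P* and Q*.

P* ≈ 465, Q* ≈ 292

Setting both brackets to zero gives the nullclines P + 0.464Q = 601 and 0.887P + Q = 705.
Substituting Q = 705 - 0.887P into the first: P(1 - 0.464·0.887) = 601 - 0.464·705.
So P* = 274/0.588 = 465, and then Q* = 705 - 0.887·465 = 292.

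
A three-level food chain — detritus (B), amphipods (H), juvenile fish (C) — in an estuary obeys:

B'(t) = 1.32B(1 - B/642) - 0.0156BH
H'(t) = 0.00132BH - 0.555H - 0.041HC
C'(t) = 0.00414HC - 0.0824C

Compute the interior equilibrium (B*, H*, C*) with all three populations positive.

B* ≈ 491, H* ≈ 19.9, C* ≈ 2.27

From dC/dt = 0: 0.00414H* = 0.0824, so H* = 19.9.
From dB/dt = 0: 1.32(1 - B*/642) = 0.0156·19.9, giving B* = 642·(1 - 0.235) = 491.
From dH/dt = 0: 0.00132·491 - 0.555 = 0.041C*, so C* = 0.0931/0.041 = 2.27.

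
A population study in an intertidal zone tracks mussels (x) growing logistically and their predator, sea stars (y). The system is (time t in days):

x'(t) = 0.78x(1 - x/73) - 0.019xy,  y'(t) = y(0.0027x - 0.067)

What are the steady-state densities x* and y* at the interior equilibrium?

x* ≈ 24.8, y* ≈ 27.1

From dy/dt = 0 with y > 0: 0.0027x* = 0.067, so x* = 24.8.
Substitute into dx/dt = 0: 0.78(1 - 24.8/73) = 0.019y*.
The bracket is 0.66, giving y* = 0.515/0.019 = 27.1.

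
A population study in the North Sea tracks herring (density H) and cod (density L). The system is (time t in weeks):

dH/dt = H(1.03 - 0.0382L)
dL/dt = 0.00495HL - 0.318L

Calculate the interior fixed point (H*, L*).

H* ≈ 64.2, L* ≈ 27

Set dL/dt = 0 with L > 0: 0.00495H - 0.318 = 0, so H* = 0.318/0.00495 = 64.2.
Set dH/dt = 0 with H > 0: 1.03 - 0.0382L = 0, so L* = 1.03/0.0382 = 27.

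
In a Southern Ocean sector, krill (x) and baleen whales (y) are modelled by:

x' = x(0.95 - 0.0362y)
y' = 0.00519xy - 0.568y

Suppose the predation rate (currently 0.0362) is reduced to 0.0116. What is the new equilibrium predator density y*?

y* ≈ 81.9

At the interior fixed point, setting dx/dt = 0 with x > 0 fixes y* = (prey growth rate)/(xy coefficient) — independent of the other coefficients.
With the change, y* = 0.95/0.0116 = 81.9; it rises from 26.2.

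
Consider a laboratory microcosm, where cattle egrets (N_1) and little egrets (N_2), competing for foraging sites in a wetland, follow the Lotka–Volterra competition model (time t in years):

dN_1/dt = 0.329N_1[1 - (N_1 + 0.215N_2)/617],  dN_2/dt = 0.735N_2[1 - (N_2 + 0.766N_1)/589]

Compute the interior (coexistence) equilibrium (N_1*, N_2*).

Setting both brackets to zero gives the nullclines N_1 + 0.215N_2 = 617 and 0.766N_1 + N_2 = 589.
Substituting N_2 = 589 - 0.766N_1 into the first: N_1(1 - 0.215·0.766) = 617 - 0.215·589.
So N_1* = 490/0.835 = 587, and then N_2* = 589 - 0.766·587 = 139.

N_1* ≈ 587, N_2* ≈ 139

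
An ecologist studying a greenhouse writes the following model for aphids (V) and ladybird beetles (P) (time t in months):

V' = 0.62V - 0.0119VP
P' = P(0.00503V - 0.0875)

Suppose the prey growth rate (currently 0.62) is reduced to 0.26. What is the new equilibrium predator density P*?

P* ≈ 21.8

At the interior fixed point, setting dV/dt = 0 with V > 0 fixes P* = (prey growth rate)/(VP coefficient) — independent of the other coefficients.
With the change, P* = 0.26/0.0119 = 21.8; it falls from 52.1.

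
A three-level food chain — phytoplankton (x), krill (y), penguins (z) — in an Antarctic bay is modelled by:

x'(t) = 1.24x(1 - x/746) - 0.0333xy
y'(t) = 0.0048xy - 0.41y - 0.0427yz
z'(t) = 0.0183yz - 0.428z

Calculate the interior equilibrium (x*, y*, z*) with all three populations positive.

x* ≈ 277, y* ≈ 23.4, z* ≈ 21.6

From dz/dt = 0: 0.0183y* = 0.428, so y* = 23.4.
From dx/dt = 0: 1.24(1 - x*/746) = 0.0333·23.4, giving x* = 746·(1 - 0.628) = 277.
From dy/dt = 0: 0.0048·277 - 0.41 = 0.0427z*, so z* = 0.922/0.0427 = 21.6.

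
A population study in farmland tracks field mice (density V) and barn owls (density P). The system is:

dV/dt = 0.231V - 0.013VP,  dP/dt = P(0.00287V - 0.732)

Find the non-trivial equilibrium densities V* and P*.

V* ≈ 255, P* ≈ 17.8

Set dP/dt = 0 with P > 0: 0.00287V - 0.732 = 0, so V* = 0.732/0.00287 = 255.
Set dV/dt = 0 with V > 0: 0.231 - 0.013P = 0, so P* = 0.231/0.013 = 17.8.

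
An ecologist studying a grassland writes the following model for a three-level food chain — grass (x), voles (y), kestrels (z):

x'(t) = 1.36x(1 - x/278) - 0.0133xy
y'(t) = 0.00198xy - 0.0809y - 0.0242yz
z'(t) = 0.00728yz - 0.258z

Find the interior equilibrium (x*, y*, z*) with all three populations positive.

x* ≈ 182, y* ≈ 35.4, z* ≈ 11.5

From dz/dt = 0: 0.00728y* = 0.258, so y* = 35.4.
From dx/dt = 0: 1.36(1 - x*/278) = 0.0133·35.4, giving x* = 278·(1 - 0.347) = 182.
From dy/dt = 0: 0.00198·182 - 0.0809 = 0.0242z*, so z* = 0.279/0.0242 = 11.5.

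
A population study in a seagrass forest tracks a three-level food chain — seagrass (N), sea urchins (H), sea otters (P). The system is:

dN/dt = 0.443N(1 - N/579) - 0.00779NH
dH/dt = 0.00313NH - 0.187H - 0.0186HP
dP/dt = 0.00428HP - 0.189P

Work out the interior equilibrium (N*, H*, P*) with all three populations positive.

From dP/dt = 0: 0.00428H* = 0.189, so H* = 44.2.
From dN/dt = 0: 0.443(1 - N*/579) = 0.00779·44.2, giving N* = 579·(1 - 0.777) = 129.
From dH/dt = 0: 0.00313·129 - 0.187 = 0.0186P*, so P* = 0.218/0.0186 = 11.7.

N* ≈ 129, H* ≈ 44.2, P* ≈ 11.7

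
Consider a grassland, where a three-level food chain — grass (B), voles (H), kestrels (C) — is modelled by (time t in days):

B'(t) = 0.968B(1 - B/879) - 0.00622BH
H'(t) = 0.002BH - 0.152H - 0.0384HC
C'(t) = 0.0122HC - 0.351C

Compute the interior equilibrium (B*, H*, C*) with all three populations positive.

From dC/dt = 0: 0.0122H* = 0.351, so H* = 28.8.
From dB/dt = 0: 0.968(1 - B*/879) = 0.00622·28.8, giving B* = 879·(1 - 0.185) = 717.
From dH/dt = 0: 0.002·717 - 0.152 = 0.0384C*, so C* = 1.28/0.0384 = 33.4.

B* ≈ 717, H* ≈ 28.8, C* ≈ 33.4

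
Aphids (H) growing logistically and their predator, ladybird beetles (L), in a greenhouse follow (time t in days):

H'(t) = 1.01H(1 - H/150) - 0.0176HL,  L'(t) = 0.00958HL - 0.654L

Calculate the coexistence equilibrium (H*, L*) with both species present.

H* ≈ 68.3, L* ≈ 31.3

From dL/dt = 0 with L > 0: 0.00958H* = 0.654, so H* = 68.3.
Substitute into dH/dt = 0: 1.01(1 - 68.3/150) = 0.0176L*.
The bracket is 0.545, giving L* = 0.55/0.0176 = 31.3.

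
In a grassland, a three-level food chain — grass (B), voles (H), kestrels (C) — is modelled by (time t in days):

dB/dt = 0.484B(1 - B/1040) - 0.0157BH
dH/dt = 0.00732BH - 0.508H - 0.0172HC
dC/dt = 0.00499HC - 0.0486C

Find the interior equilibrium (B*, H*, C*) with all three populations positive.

From dC/dt = 0: 0.00499H* = 0.0486, so H* = 9.74.
From dB/dt = 0: 0.484(1 - B*/1040) = 0.0157·9.74, giving B* = 1040·(1 - 0.316) = 711.
From dH/dt = 0: 0.00732·711 - 0.508 = 0.0172C*, so C* = 4.7/0.0172 = 273.

B* ≈ 711, H* ≈ 9.74, C* ≈ 273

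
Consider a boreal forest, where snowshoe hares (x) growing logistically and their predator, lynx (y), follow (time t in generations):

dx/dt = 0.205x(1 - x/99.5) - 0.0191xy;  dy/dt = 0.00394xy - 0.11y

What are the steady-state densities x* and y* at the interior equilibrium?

From dy/dt = 0 with y > 0: 0.00394x* = 0.11, so x* = 27.9.
Substitute into dx/dt = 0: 0.205(1 - 27.9/99.5) = 0.0191y*.
The bracket is 0.719, giving y* = 0.147/0.0191 = 7.72.

x* ≈ 27.9, y* ≈ 7.72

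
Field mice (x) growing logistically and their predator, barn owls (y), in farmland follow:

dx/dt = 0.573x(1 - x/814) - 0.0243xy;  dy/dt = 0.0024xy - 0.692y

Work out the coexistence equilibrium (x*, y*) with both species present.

x* ≈ 288, y* ≈ 15.2

From dy/dt = 0 with y > 0: 0.0024x* = 0.692, so x* = 288.
Substitute into dx/dt = 0: 0.573(1 - 288/814) = 0.0243y*.
The bracket is 0.646, giving y* = 0.37/0.0243 = 15.2.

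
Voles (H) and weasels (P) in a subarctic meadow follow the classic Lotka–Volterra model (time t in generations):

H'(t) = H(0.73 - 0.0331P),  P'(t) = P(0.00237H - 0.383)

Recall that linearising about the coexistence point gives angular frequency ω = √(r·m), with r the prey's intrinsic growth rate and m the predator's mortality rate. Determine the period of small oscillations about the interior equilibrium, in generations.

Here r = 0.73 and m = 0.383, so r·m = 0.28.
ω = √0.28 = 0.529 per generation, hence T = 2π/ω ≈ 11.9 generations.

T ≈ 11.9 generations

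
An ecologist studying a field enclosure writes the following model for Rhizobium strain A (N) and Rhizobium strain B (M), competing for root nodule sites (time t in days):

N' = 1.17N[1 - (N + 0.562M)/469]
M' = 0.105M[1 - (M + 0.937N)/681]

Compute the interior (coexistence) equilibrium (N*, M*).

Setting both brackets to zero gives the nullclines N + 0.562M = 469 and 0.937N + M = 681.
Substituting M = 681 - 0.937N into the first: N(1 - 0.562·0.937) = 469 - 0.562·681.
So N* = 86.3/0.473 = 182, and then M* = 681 - 0.937·182 = 510.

N* ≈ 182, M* ≈ 510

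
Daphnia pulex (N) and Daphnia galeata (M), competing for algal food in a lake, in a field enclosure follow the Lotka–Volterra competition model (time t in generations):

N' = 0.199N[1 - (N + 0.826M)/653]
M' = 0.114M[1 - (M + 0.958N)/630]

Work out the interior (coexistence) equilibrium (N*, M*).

Setting both brackets to zero gives the nullclines N + 0.826M = 653 and 0.958N + M = 630.
Substituting M = 630 - 0.958N into the first: N(1 - 0.826·0.958) = 653 - 0.826·630.
So N* = 133/0.209 = 635, and then M* = 630 - 0.958·635 = 21.2.

N* ≈ 635, M* ≈ 21.2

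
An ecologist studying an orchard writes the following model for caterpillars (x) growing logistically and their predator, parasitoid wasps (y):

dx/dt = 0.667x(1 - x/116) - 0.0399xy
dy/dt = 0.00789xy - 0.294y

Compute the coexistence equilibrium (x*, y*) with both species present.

x* ≈ 37.3, y* ≈ 11.3

From dy/dt = 0 with y > 0: 0.00789x* = 0.294, so x* = 37.3.
Substitute into dx/dt = 0: 0.667(1 - 37.3/116) = 0.0399y*.
The bracket is 0.679, giving y* = 0.453/0.0399 = 11.3.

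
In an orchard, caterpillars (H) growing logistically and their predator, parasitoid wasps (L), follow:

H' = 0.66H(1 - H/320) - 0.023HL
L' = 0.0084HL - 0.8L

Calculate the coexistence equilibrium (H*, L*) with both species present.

From dL/dt = 0 with L > 0: 0.0084H* = 0.8, so H* = 95.2.
Substitute into dH/dt = 0: 0.66(1 - 95.2/320) = 0.023L*.
The bracket is 0.702, giving L* = 0.464/0.023 = 20.2.

H* ≈ 95.2, L* ≈ 20.2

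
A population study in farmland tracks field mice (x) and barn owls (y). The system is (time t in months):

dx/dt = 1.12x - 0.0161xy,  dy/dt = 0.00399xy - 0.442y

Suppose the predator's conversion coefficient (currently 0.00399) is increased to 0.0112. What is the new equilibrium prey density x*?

At the interior fixed point, setting dy/dt = 0 with y > 0 fixes x* = (predator death rate)/(xy coefficient) — independent of the other coefficients.
With the change, x* = 0.442/0.0112 = 39.5; it falls from 111.

x* ≈ 39.5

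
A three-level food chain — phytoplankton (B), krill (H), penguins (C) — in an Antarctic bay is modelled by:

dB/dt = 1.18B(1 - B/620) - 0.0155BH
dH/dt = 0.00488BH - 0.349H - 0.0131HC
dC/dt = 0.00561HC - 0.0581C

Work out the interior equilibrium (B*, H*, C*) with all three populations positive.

From dC/dt = 0: 0.00561H* = 0.0581, so H* = 10.4.
From dB/dt = 0: 1.18(1 - B*/620) = 0.0155·10.4, giving B* = 620·(1 - 0.136) = 536.
From dH/dt = 0: 0.00488·536 - 0.349 = 0.0131C*, so C* = 2.27/0.0131 = 173.

B* ≈ 536, H* ≈ 10.4, C* ≈ 173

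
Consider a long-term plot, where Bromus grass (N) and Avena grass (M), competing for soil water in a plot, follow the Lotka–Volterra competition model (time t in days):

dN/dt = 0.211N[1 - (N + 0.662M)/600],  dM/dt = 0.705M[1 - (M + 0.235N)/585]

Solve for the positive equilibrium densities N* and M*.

N* ≈ 252, M* ≈ 526

Setting both brackets to zero gives the nullclines N + 0.662M = 600 and 0.235N + M = 585.
Substituting M = 585 - 0.235N into the first: N(1 - 0.662·0.235) = 600 - 0.662·585.
So N* = 213/0.844 = 252, and then M* = 585 - 0.235·252 = 526.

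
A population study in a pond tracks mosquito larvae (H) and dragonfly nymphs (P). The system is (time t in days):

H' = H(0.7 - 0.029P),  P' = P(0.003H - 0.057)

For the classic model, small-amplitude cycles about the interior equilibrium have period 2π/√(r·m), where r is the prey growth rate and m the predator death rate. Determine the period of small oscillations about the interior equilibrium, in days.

Here r = 0.7 and m = 0.057, so r·m = 0.0399.
ω = √0.0399 = 0.2 per day, hence T = 2π/ω ≈ 31.5 days.

T ≈ 31.5 days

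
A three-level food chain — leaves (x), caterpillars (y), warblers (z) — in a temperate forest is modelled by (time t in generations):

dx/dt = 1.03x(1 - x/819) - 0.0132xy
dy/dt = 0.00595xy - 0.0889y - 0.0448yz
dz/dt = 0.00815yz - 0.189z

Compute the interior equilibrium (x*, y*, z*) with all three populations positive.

x* ≈ 576, y* ≈ 23.2, z* ≈ 74.5

From dz/dt = 0: 0.00815y* = 0.189, so y* = 23.2.
From dx/dt = 0: 1.03(1 - x*/819) = 0.0132·23.2, giving x* = 819·(1 - 0.297) = 576.
From dy/dt = 0: 0.00595·576 - 0.0889 = 0.0448z*, so z* = 3.34/0.0448 = 74.5.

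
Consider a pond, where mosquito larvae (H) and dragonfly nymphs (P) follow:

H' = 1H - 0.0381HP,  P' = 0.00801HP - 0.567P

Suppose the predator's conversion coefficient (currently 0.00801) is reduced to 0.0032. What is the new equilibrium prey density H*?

At the interior fixed point, setting dP/dt = 0 with P > 0 fixes H* = (predator death rate)/(HP coefficient) — independent of the other coefficients.
With the change, H* = 0.567/0.0032 = 177; it rises from 70.8.

H* ≈ 177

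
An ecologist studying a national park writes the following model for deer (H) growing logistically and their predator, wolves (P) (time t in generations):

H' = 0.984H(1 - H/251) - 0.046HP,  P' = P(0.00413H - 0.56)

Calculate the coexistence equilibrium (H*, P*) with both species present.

From dP/dt = 0 with P > 0: 0.00413H* = 0.56, so H* = 136.
Substitute into dH/dt = 0: 0.984(1 - 136/251) = 0.046P*.
The bracket is 0.46, giving P* = 0.452/0.046 = 9.84.

H* ≈ 136, P* ≈ 9.84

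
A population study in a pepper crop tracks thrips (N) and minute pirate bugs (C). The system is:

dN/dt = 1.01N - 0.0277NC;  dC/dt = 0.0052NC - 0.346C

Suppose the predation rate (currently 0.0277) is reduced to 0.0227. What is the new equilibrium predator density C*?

C* ≈ 44.5

At the interior fixed point, setting dN/dt = 0 with N > 0 fixes C* = (prey growth rate)/(NC coefficient) — independent of the other coefficients.
With the change, C* = 1.01/0.0227 = 44.5; it rises from 36.5.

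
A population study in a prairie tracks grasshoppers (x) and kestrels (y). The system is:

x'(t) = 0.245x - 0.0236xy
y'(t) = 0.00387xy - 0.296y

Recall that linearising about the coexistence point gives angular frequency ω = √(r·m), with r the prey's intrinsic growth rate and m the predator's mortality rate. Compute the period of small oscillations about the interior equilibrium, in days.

Here r = 0.245 and m = 0.296, so r·m = 0.0725.
ω = √0.0725 = 0.269 per day, hence T = 2π/ω ≈ 23.3 days.

T ≈ 23.3 days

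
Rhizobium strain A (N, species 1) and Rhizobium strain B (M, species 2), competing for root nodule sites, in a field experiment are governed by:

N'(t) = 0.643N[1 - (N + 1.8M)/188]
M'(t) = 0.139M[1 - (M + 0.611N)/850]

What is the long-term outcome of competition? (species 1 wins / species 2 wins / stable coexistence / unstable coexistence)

Compare the nullcline intercepts: K1/α12 = 188/1.8 = 104 < K2 = 850; K2/α21 = 850/0.611 = 1390 > K1 = 188.
Since the inequalities point opposite ways, species 2 can invade but species 1 cannot.

species 2 excludes species 1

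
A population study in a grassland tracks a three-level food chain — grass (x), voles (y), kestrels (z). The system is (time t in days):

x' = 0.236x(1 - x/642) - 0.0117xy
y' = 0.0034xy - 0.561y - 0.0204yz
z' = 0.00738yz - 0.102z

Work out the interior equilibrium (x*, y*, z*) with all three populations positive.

x* ≈ 202, y* ≈ 13.8, z* ≈ 6.18

From dz/dt = 0: 0.00738y* = 0.102, so y* = 13.8.
From dx/dt = 0: 0.236(1 - x*/642) = 0.0117·13.8, giving x* = 642·(1 - 0.685) = 202.
From dy/dt = 0: 0.0034·202 - 0.561 = 0.0204z*, so z* = 0.126/0.0204 = 6.18.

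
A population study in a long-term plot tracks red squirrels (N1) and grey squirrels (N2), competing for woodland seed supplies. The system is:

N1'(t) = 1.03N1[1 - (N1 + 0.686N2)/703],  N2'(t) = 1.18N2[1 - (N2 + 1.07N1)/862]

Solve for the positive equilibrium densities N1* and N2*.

N1* ≈ 420, N2* ≈ 413

Setting both brackets to zero gives the nullclines N1 + 0.686N2 = 703 and 1.07N1 + N2 = 862.
Substituting N2 = 862 - 1.07N1 into the first: N1(1 - 0.686·1.07) = 703 - 0.686·862.
So N1* = 112/0.266 = 420, and then N2* = 862 - 1.07·420 = 413.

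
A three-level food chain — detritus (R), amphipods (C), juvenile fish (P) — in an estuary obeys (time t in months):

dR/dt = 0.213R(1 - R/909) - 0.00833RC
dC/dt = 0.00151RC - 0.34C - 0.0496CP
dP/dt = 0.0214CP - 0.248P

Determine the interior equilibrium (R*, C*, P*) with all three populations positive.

R* ≈ 497, C* ≈ 11.6, P* ≈ 8.28

From dP/dt = 0: 0.0214C* = 0.248, so C* = 11.6.
From dR/dt = 0: 0.213(1 - R*/909) = 0.00833·11.6, giving R* = 909·(1 - 0.453) = 497.
From dC/dt = 0: 0.00151·497 - 0.34 = 0.0496P*, so P* = 0.411/0.0496 = 8.28.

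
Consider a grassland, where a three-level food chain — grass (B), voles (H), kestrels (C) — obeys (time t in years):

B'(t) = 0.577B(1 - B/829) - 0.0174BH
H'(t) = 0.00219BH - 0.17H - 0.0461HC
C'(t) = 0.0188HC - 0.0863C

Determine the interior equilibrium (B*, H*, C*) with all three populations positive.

From dC/dt = 0: 0.0188H* = 0.0863, so H* = 4.59.
From dB/dt = 0: 0.577(1 - B*/829) = 0.0174·4.59, giving B* = 829·(1 - 0.138) = 714.
From dH/dt = 0: 0.00219·714 - 0.17 = 0.0461C*, so C* = 1.39/0.0461 = 30.2.

B* ≈ 714, H* ≈ 4.59, C* ≈ 30.2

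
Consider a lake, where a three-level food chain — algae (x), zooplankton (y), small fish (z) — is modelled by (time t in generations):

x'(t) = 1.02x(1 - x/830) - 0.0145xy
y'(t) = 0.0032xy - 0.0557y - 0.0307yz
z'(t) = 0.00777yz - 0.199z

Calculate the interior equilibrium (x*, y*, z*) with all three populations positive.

From dz/dt = 0: 0.00777y* = 0.199, so y* = 25.6.
From dx/dt = 0: 1.02(1 - x*/830) = 0.0145·25.6, giving x* = 830·(1 - 0.364) = 528.
From dy/dt = 0: 0.0032·528 - 0.0557 = 0.0307z*, so z* = 1.63/0.0307 = 53.2.

x* ≈ 528, y* ≈ 25.6, z* ≈ 53.2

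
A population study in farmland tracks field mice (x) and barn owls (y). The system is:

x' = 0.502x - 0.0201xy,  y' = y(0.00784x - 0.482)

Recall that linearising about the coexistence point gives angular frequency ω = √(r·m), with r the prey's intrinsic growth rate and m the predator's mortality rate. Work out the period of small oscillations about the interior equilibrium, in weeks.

Here r = 0.502 and m = 0.482, so r·m = 0.242.
ω = √0.242 = 0.492 per week, hence T = 2π/ω ≈ 12.8 weeks.

T ≈ 12.8 weeks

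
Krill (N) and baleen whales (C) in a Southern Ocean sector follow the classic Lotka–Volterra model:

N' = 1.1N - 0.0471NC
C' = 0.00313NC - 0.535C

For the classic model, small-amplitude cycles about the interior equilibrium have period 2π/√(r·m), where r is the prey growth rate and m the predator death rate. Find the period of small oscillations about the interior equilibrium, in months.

T ≈ 8.19 months

Here r = 1.1 and m = 0.535, so r·m = 0.589.
ω = √0.589 = 0.767 per month, hence T = 2π/ω ≈ 8.19 months.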